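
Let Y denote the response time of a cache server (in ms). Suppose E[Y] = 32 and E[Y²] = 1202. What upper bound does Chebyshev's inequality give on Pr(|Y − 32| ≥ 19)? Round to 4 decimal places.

0.4931

Var(Y) = E[Y²] − (E[Y])² = 1202 − 1024 = 178.
Chebyshev's inequality: Pr(|Y − μ| ≥ t) ≤ Var(Y)/t² = 178/361 = 0.4931.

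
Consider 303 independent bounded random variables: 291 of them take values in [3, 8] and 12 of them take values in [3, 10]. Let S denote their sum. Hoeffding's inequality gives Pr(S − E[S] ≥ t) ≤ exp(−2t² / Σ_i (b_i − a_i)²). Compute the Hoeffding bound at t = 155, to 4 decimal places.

0.0022

Σ(b_i − a_i)² = 291·5² + 12·7² = 7863.
Exponent = 2·155² / 7863 = 6.11090.
Bound = exp(−6.11090) = 0.00222.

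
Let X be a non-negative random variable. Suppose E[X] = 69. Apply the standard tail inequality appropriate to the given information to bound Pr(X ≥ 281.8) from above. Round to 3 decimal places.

0.245

Only the mean of a non-negative variable is known, so Markov's inequality is the applicable tail bound.
Markov's inequality: for a non-negative random variable, Pr(X ≥ a) ≤ E[X]/a.
Here E[X] = 69 and a = 281.8, so the bound is 69/281.8 = 0.2449.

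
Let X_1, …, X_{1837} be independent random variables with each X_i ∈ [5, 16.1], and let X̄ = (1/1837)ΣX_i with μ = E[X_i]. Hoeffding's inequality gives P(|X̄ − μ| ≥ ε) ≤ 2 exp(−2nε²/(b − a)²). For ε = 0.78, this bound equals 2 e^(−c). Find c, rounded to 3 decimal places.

c = 2nε²/(b − a)² = 2·1837·0.78² / 11.1² = 18.1419.

18.142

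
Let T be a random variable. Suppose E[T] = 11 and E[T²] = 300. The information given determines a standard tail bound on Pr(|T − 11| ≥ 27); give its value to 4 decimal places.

The first two moments determine the variance, so Chebyshev's inequality is the sharpest standard bound available.
Var(T) = E[T²] − (E[T])² = 300 − 121 = 179.
Chebyshev's inequality: Pr(|T − μ| ≥ t) ≤ Var(T)/t² = 179/729 = 0.2455.

0.2455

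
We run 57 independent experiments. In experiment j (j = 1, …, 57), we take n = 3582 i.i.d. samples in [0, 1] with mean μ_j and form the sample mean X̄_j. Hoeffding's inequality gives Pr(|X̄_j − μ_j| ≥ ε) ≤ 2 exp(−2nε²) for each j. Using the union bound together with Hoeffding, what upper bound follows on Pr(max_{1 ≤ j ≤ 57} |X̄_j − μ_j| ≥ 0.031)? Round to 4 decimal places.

Per-experiment Hoeffding bound: 2·exp(−2·3582·0.031²) = 2·exp(−6.88460) = 0.0020468.
Union bound over 57 events: 57·0.0020468 = 0.11667.

0.1167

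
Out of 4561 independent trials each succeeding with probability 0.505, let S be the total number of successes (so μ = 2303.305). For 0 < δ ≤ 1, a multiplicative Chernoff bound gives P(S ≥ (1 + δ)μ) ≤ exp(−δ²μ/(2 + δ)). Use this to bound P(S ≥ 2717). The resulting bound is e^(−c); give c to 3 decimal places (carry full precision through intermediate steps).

Write 2717 = (1 + δ)μ, so δ = 2717/2303.305 − 1 = 0.1796093…
Then the exponent is δ²μ/(2 + δ) = (2717 − μ)² / (μ·(2 + δ)) = 34.090270.

34.090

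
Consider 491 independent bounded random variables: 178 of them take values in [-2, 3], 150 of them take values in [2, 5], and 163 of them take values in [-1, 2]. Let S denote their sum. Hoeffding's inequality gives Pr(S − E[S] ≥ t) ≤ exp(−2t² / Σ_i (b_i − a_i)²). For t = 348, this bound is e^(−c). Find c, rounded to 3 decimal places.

33.330

Σ(b_i − a_i)² = 178·5² + 150·3² + 163·3² = 7267.
c = 2t² / 7267 = 2·348² / 7267 = 33.3298.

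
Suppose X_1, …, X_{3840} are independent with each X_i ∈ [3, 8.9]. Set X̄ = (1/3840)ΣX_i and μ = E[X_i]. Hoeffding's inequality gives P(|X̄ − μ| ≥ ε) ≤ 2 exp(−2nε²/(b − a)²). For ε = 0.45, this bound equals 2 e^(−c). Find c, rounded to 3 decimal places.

c = 2nε²/(b − a)² = 2·3840·0.45² / 5.9² = 44.6768.

44.677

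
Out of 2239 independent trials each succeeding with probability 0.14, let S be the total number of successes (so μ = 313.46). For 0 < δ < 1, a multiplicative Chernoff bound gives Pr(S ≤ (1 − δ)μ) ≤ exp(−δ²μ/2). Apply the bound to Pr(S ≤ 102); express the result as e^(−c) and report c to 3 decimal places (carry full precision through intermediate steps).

71.325

Write 102 = (1 − δ)μ, so δ = 1 − 102/313.46 = 0.6745996…
Then the exponent is δ²μ/2 = (μ − 102)²/(2μ) = 71.325419.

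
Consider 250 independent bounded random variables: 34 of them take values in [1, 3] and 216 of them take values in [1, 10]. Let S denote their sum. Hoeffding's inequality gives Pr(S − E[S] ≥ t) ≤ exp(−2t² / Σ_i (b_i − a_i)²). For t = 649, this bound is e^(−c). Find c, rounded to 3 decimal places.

Σ(b_i − a_i)² = 34·2² + 216·9² = 17632.
c = 2t² / 17632 = 2·649² / 17632 = 47.7769.

47.777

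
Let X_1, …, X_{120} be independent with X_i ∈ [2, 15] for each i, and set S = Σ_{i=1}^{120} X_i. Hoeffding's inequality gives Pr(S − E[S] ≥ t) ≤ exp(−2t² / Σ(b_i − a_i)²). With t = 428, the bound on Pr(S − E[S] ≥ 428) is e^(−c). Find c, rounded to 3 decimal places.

Σ(b_i − a_i)² = 120·(13)² = 20280.
c = 2t²/20280 = 2·428²/20280 = 18.0655.

18.065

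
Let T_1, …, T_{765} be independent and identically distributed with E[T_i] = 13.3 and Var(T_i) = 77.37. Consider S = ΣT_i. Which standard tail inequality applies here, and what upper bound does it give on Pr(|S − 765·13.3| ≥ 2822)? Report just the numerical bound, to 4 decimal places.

With mean and variance of each term known, Chebyshev's inequality bounds the deviation of the sum (or sample mean).
Var(S) = n·Var(T_i) = 765·77.37 = 59188.05.
Chebyshev: Pr(|S − 765·13.3| ≥ 2822) ≤ Var(S)/2822² = 59188.05/7963684 = 0.0074.

0.0074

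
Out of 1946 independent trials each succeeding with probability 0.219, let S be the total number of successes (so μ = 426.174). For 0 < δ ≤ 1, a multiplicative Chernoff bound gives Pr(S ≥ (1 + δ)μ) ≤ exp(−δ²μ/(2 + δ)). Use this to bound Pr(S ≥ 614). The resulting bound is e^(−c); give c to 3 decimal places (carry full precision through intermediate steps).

33.916

Write 614 = (1 + δ)μ, so δ = 614/426.174 − 1 = 0.4407261…
Then the exponent is δ²μ/(2 + δ) = (614 − μ)² / (μ·(2 + δ)) = 33.916062.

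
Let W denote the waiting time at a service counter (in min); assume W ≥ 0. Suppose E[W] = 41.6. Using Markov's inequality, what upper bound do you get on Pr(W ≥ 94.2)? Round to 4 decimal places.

Markov's inequality: for a non-negative random variable, Pr(W ≥ a) ≤ E[W]/a.
Here E[W] = 41.6 and a = 94.2, so the bound is 41.6/94.2 = 0.4416.

0.4416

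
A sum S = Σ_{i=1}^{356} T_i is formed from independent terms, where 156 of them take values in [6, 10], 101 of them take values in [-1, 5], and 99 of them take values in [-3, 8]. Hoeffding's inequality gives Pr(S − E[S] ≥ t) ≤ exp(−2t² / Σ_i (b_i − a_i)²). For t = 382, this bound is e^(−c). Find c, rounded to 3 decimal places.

Σ(b_i − a_i)² = 156·4² + 101·6² + 99·11² = 18111.
c = 2t² / 18111 = 2·382² / 18111 = 16.1144.

16.114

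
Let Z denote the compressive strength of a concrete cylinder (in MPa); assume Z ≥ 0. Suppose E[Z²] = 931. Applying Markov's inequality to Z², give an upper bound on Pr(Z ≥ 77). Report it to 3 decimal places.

Since Z ≥ 0, the event {Z ≥ 77} is the same as {Z² ≥ 5929}.
Markov's inequality applied to Z² gives Pr(Z² ≥ 5929) ≤ E[Z²]/5929 = 931/5929 = 0.1570.

0.157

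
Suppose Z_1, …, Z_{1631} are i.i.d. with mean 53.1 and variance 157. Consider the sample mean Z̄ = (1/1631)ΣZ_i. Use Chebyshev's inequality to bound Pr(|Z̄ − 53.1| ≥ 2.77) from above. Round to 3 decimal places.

Var(Z̄) = Var(Z_i)/n = 157/1631 = 0.09626.
Chebyshev: Pr(|Z̄ − 53.1| ≥ 2.77) ≤ Var(Z̄)/(2.77)² = 157/(1631·2.77²) = 0.0125.

0.013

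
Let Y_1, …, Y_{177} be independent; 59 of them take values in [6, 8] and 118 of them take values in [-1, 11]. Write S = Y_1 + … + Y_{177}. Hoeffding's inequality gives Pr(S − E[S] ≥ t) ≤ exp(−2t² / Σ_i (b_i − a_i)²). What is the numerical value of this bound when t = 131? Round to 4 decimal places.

0.1364

Σ(b_i − a_i)² = 59·2² + 118·12² = 17228.
Exponent = 2·131² / 17228 = 1.99222.
Bound = exp(−1.99222) = 0.13639.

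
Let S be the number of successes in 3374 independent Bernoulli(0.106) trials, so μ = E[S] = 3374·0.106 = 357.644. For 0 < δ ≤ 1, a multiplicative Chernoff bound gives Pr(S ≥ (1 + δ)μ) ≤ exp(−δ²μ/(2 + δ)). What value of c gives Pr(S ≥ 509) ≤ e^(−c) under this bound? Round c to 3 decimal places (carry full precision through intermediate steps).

Write 509 = (1 + δ)μ, so δ = 509/357.644 − 1 = 0.423203…
Then the exponent is δ²μ/(2 + δ) = (509 − μ)² / (μ·(2 + δ)) = 26.433736.

26.434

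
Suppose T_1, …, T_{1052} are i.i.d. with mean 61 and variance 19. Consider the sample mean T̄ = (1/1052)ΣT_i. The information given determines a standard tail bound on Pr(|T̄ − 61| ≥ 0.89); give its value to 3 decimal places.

With mean and variance of each term known, Chebyshev's inequality bounds the deviation of the sum (or sample mean).
Var(T̄) = Var(T_i)/n = 19/1052 = 0.018061.
Chebyshev: Pr(|T̄ − 61| ≥ 0.89) ≤ Var(T̄)/(0.89)² = 19/(1052·0.89²) = 0.0228.

0.023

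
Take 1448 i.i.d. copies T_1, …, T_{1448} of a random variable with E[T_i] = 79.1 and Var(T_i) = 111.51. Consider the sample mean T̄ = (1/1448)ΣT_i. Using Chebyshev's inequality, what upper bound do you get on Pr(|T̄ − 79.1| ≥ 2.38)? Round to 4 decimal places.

Var(T̄) = Var(T_i)/n = 111.51/1448 = 0.07701.
Chebyshev: Pr(|T̄ − 79.1| ≥ 2.38) ≤ Var(T̄)/(2.38)² = 111.51/(1448·2.38²) = 0.0136.

0.0136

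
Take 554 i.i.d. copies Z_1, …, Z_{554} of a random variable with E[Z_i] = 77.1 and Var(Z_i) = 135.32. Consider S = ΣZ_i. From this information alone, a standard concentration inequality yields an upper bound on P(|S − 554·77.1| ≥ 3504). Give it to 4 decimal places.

0.0061

With mean and variance of each term known, Chebyshev's inequality bounds the deviation of the sum (or sample mean).
Var(S) = n·Var(Z_i) = 554·135.32 = 74967.28.
Chebyshev: P(|S − 554·77.1| ≥ 3504) ≤ Var(S)/3504² = 74967.28/12278016 = 0.0061.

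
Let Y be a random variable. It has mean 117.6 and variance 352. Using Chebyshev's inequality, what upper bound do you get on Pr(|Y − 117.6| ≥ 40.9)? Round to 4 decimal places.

0.2104

Chebyshev: Pr(|Y − μ| ≥ t) ≤ Var(Y)/t².
Bound = 352 / 1672.81 = 0.2104.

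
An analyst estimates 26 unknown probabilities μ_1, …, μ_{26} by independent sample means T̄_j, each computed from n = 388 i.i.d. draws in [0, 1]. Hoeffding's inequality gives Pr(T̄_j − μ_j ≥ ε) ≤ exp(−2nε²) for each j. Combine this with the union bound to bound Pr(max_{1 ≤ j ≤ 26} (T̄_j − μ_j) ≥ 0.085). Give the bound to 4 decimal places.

Per-experiment Hoeffding bound: exp(−2·388·0.085²) = exp(−5.60660) = 0.0036735.
Union bound over 26 events: 26·0.0036735 = 0.09551.

0.0955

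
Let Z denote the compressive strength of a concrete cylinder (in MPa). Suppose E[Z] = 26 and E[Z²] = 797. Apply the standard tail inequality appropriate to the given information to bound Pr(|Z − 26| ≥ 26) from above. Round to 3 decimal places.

0.179

The first two moments determine the variance, so Chebyshev's inequality is the sharpest standard bound available.
Var(Z) = E[Z²] − (E[Z])² = 797 − 676 = 121.
Chebyshev's inequality: Pr(|Z − μ| ≥ t) ≤ Var(Z)/t² = 121/676 = 0.1790.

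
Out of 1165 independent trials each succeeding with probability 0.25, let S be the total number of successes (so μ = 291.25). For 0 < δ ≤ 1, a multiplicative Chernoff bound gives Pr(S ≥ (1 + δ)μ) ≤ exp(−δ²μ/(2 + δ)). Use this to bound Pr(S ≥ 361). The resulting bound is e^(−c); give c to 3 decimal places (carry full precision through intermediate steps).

Write 361 = (1 + δ)μ, so δ = 361/291.25 − 1 = 0.239485…
Then the exponent is δ²μ/(2 + δ) = (361 − μ)² / (μ·(2 + δ)) = 7.458892.

7.459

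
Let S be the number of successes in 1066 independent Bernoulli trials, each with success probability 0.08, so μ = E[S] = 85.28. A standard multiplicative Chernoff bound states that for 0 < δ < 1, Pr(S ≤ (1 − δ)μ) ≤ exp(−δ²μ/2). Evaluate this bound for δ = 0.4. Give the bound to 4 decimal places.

Exponent = δ²μ/2 = 0.4²·85.28/2 = 6.8224.
Bound = exp(−6.8224) = 0.00109.

0.0011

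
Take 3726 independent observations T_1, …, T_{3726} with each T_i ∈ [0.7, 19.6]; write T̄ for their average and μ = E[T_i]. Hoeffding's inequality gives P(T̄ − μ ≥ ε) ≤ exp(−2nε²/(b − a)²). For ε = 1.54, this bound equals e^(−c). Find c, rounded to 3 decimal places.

c = 2nε²/(b − a)² = 2·3726·1.54² / 18.9² = 49.4756.

49.476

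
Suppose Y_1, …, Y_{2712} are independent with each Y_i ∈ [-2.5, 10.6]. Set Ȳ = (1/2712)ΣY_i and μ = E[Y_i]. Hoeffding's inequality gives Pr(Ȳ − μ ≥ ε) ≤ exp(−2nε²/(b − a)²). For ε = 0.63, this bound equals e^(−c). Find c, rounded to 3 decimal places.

12.545

c = 2nε²/(b − a)² = 2·2712·0.63² / 13.1² = 12.5446.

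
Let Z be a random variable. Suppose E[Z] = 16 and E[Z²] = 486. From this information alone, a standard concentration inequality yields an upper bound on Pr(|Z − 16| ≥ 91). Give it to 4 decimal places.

0.0278

The first two moments determine the variance, so Chebyshev's inequality is the sharpest standard bound available.
Var(Z) = E[Z²] − (E[Z])² = 486 − 256 = 230.
Chebyshev's inequality: Pr(|Z − μ| ≥ t) ≤ Var(Z)/t² = 230/8281 = 0.0278.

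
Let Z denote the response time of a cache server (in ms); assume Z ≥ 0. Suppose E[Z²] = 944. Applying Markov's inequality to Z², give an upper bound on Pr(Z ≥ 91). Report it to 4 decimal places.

0.1140

Since Z ≥ 0, the event {Z ≥ 91} is the same as {Z² ≥ 8281}.
Markov's inequality applied to Z² gives Pr(Z² ≥ 8281) ≤ E[Z²]/8281 = 944/8281 = 0.1140.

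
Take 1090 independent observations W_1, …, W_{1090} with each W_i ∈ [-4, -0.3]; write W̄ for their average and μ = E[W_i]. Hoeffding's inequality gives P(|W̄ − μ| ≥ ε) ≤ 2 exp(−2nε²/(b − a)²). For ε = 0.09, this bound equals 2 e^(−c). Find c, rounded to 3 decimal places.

c = 2nε²/(b − a)² = 2·1090·0.09² / 3.7² = 1.2898.

1.290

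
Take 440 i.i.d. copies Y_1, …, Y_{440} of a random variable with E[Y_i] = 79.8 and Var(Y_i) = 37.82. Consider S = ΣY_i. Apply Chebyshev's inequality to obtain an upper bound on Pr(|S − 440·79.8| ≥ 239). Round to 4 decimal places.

0.2913

Var(S) = n·Var(Y_i) = 440·37.82 = 16640.8.
Chebyshev: Pr(|S − 440·79.8| ≥ 239) ≤ Var(S)/239² = 16640.8/57121 = 0.2913.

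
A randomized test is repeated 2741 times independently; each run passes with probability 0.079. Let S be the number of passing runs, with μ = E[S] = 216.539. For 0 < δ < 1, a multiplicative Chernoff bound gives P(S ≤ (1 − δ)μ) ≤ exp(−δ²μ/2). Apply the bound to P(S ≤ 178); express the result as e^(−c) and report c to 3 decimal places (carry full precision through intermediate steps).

3.430

Write 178 = (1 − δ)μ, so δ = 1 − 178/216.539 = 0.1779772…
Then the exponent is δ²μ/2 = (μ − 178)²/(2μ) = 3.429531.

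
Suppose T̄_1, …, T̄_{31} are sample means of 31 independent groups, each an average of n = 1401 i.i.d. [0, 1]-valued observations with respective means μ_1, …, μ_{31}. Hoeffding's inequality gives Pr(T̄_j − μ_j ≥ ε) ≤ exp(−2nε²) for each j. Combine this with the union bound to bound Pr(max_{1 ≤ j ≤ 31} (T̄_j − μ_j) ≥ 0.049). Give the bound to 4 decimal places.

Per-experiment Hoeffding bound: exp(−2·1401·0.049²) = exp(−6.72760) = 0.0011974.
Union bound over 31 events: 31·0.0011974 = 0.03712.

0.0371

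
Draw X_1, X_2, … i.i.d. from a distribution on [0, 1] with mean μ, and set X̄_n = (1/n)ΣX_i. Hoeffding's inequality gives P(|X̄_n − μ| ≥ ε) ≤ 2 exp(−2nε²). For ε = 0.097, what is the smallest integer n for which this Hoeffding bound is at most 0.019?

Require 2·exp(−2nε²) ≤ 0.019, i.e. 2nε² ≥ ln(2/0.019) = 4.656463.
So n ≥ 4.656463 / (2·0.097²) = 247.447.
The smallest integer n is 248.

248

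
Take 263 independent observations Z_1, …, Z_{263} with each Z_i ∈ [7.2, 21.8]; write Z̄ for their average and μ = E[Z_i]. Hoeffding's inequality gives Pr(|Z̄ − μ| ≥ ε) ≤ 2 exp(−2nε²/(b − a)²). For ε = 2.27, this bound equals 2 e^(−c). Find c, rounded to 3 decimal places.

c = 2nε²/(b − a)² = 2·263·2.27² / 14.6² = 12.7155.

12.715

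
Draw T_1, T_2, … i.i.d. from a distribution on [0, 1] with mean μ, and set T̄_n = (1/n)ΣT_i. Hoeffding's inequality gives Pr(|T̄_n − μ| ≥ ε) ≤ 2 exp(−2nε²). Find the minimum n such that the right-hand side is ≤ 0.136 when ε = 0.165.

50

Require 2·exp(−2nε²) ≤ 0.136, i.e. 2nε² ≥ ln(2/0.136) = 2.688248.
So n ≥ 2.688248 / (2·0.165²) = 49.371.
The smallest integer n is 50.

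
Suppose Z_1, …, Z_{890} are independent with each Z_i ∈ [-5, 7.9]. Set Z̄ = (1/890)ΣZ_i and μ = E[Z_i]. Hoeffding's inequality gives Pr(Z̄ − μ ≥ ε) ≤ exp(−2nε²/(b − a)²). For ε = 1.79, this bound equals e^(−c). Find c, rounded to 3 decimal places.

34.273

c = 2nε²/(b − a)² = 2·890·1.79² / 12.9² = 34.2726.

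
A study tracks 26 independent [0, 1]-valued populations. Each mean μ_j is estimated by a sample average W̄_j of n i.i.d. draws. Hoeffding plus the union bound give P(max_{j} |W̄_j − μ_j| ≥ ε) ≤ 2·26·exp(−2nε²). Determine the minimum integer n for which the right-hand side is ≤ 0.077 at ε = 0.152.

141

Need 2·26·exp(−2nε²) ≤ 0.077, i.e. exp(−2nε²) ≤ 0.077/52.
So 2nε² ≥ ln(52/0.077) = 6.515194.
Hence n ≥ 6.515194/(2·0.152²) = 140.997.
The smallest integer n is 141.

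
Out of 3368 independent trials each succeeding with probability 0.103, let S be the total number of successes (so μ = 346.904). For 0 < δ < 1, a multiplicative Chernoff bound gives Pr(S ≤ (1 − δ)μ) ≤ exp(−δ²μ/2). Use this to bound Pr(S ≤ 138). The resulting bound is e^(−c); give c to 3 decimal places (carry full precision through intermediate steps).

Write 138 = (1 − δ)μ, so δ = 1 − 138/346.904 = 0.6021954…
Then the exponent is δ²μ/2 = (μ − 138)²/(2μ) = 62.900516.

62.901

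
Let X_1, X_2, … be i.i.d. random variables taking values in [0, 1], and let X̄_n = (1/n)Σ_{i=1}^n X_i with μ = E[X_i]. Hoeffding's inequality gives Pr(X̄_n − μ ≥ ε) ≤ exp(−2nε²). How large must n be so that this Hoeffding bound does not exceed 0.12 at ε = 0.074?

Require exp(−2nε²) ≤ 0.12, i.e. 2nε² ≥ ln(1/0.12) = 2.120264.
So n ≥ 2.120264 / (2·0.074²) = 193.596.
The smallest integer n is 194.

194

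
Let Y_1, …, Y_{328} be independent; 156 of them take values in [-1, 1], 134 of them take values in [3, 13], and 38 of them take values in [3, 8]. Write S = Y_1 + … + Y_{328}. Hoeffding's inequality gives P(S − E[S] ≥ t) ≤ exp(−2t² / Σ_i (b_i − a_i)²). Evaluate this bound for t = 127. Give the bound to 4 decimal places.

0.1160

Σ(b_i − a_i)² = 156·2² + 134·10² + 38·5² = 14974.
Exponent = 2·127² / 14974 = 2.15427.
Bound = exp(−2.15427) = 0.11599.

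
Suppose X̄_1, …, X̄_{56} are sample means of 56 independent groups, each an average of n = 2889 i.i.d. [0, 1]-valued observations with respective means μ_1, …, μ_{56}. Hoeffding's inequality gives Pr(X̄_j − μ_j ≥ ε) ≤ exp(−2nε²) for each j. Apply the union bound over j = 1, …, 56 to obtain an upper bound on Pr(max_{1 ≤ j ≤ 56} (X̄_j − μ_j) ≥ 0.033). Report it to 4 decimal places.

0.1036

Per-experiment Hoeffding bound: exp(−2·2889·0.033²) = exp(−6.29224) = 0.0018506.
Union bound over 56 events: 56·0.0018506 = 0.10363.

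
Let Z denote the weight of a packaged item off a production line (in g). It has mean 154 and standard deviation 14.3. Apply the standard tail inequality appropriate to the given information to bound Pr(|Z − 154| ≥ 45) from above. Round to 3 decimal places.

0.101

Mean and variance are known, so Chebyshev's inequality applies.
Chebyshev: Pr(|Z − μ| ≥ t) ≤ Var(Z)/t².
Var(Z) = σ² = 14.3² = 204.49.
Bound = 204.49 / 2025 = 0.1010.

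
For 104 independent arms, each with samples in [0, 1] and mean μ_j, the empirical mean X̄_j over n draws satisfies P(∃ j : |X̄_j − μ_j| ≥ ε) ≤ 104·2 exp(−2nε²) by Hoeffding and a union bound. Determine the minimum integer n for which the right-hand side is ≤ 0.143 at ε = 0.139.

Need 2·104·exp(−2nε²) ≤ 0.143, i.e. exp(−2nε²) ≤ 0.143/208.
So 2nε² ≥ ln(208/0.143) = 7.282449.
Hence n ≥ 7.282449/(2·0.139²) = 188.459.
The smallest integer n is 189.

189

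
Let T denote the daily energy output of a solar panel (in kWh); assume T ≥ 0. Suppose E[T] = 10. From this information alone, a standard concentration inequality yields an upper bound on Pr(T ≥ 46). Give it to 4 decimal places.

0.2174

Only the mean of a non-negative variable is known, so Markov's inequality is the applicable tail bound.
Markov's inequality: for a non-negative random variable, Pr(T ≥ a) ≤ E[T]/a.
Here E[T] = 10 and a = 46, so the bound is 10/46 = 0.2174.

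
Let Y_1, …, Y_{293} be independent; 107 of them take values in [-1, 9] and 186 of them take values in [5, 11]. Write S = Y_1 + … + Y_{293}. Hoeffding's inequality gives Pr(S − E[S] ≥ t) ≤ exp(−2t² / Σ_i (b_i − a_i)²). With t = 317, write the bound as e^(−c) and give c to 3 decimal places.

Σ(b_i − a_i)² = 107·10² + 186·6² = 17396.
c = 2t² / 17396 = 2·317² / 17396 = 11.5531.

11.553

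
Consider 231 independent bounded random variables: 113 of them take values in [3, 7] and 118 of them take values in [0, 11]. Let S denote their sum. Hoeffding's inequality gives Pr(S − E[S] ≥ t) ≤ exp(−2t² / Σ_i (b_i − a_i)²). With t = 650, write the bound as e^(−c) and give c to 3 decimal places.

Σ(b_i − a_i)² = 113·4² + 118·11² = 16086.
c = 2t² / 16086 = 2·650² / 16086 = 52.5302.

52.530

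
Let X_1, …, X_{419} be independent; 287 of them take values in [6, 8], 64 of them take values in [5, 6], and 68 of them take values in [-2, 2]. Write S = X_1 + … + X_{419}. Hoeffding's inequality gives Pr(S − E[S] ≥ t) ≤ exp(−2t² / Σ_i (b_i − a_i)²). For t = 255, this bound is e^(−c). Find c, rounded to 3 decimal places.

Σ(b_i − a_i)² = 287·2² + 64·1² + 68·4² = 2300.
c = 2t² / 2300 = 2·255² / 2300 = 56.5435.

56.543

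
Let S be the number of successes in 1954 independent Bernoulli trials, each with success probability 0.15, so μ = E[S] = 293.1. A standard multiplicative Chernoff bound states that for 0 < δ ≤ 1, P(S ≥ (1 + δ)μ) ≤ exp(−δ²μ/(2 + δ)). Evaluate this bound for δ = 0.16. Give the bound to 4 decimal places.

0.0310

Exponent = δ²μ/(2 + δ) = 0.16²·293.1/2.16 = 3.4738.
Bound = exp(−3.4738) = 0.03100.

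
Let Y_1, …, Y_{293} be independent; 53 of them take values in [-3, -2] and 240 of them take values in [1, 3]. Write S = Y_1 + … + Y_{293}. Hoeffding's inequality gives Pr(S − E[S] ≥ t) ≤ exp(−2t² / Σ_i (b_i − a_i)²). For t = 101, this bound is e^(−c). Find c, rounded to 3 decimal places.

20.140

Σ(b_i − a_i)² = 53·1² + 240·2² = 1013.
c = 2t² / 1013 = 2·101² / 1013 = 20.1402.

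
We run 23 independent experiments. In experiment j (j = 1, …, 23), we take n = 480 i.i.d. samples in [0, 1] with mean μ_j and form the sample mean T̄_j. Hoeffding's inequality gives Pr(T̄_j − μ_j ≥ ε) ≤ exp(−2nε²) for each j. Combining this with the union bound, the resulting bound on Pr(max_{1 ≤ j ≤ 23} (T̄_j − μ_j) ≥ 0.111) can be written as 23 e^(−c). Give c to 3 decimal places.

Union bound over the 23 events: Pr(max_{1 ≤ j ≤ 23} (T̄_j − μ_j) ≥ 0.111) ≤ 23·exp(−2nε²) = 23 exp(−2·480·0.111²).
So c = 2·480·0.111² = 11.8282.

11.828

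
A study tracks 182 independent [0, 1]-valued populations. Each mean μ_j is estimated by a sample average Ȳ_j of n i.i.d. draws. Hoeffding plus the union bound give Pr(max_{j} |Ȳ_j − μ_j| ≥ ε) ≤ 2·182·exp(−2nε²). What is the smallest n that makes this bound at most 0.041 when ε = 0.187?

Need 2·182·exp(−2nε²) ≤ 0.041, i.e. exp(−2nε²) ≤ 0.041/364.
So 2nε² ≥ ln(364/0.041) = 9.091337.
Hence n ≥ 9.091337/(2·0.187²) = 129.991.
The smallest integer n is 130.

130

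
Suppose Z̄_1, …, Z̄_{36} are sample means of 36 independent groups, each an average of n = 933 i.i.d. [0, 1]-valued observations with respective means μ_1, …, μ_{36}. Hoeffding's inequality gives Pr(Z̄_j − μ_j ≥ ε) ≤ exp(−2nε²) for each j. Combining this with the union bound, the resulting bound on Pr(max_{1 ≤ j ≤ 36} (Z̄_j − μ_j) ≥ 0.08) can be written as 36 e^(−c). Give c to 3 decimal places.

Union bound over the 36 events: Pr(max_{1 ≤ j ≤ 36} (Z̄_j − μ_j) ≥ 0.08) ≤ 36·exp(−2nε²) = 36 exp(−2·933·0.08²).
So c = 2·933·0.08² = 11.9424.

11.942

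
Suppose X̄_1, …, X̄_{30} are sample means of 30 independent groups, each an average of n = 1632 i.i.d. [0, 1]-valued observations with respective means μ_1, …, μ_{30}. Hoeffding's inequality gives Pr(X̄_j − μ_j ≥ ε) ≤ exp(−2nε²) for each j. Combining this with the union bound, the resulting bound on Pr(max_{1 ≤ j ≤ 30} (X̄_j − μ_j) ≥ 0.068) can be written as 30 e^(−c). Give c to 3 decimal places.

15.093

Union bound over the 30 events: Pr(max_{1 ≤ j ≤ 30} (X̄_j − μ_j) ≥ 0.068) ≤ 30·exp(−2nε²) = 30 exp(−2·1632·0.068²).
So c = 2·1632·0.068² = 15.0927.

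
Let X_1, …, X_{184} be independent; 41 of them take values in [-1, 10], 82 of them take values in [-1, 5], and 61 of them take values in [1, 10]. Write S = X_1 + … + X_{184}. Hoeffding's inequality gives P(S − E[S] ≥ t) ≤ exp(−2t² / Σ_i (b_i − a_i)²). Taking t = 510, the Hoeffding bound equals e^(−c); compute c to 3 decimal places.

40.470

Σ(b_i − a_i)² = 41·11² + 82·6² + 61·9² = 12854.
c = 2t² / 12854 = 2·510² / 12854 = 40.4699.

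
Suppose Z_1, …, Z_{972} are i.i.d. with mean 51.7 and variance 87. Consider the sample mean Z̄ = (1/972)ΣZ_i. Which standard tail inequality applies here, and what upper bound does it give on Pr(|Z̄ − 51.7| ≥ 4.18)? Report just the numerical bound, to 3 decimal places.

0.005

With mean and variance of each term known, Chebyshev's inequality bounds the deviation of the sum (or sample mean).
Var(Z̄) = Var(Z_i)/n = 87/972 = 0.089506.
Chebyshev: Pr(|Z̄ − 51.7| ≥ 4.18) ≤ Var(Z̄)/(4.18)² = 87/(972·4.18²) = 0.0051.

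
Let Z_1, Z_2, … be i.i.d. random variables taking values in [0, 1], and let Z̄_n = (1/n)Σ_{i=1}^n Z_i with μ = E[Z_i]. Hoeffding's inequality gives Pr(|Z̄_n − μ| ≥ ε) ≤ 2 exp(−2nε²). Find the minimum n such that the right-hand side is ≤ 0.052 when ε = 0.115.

138

Require 2·exp(−2nε²) ≤ 0.052, i.e. 2nε² ≥ ln(2/0.052) = 3.649659.
So n ≥ 3.649659 / (2·0.115²) = 137.983.
The smallest integer n is 138.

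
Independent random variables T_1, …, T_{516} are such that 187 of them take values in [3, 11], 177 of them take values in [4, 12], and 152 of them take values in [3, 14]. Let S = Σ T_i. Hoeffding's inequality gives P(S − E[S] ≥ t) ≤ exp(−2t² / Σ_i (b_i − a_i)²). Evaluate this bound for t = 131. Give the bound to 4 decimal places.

Σ(b_i − a_i)² = 187·8² + 177·8² + 152·11² = 41688.
Exponent = 2·131² / 41688 = 0.82331.
Bound = exp(−0.82331) = 0.43898.

0.4390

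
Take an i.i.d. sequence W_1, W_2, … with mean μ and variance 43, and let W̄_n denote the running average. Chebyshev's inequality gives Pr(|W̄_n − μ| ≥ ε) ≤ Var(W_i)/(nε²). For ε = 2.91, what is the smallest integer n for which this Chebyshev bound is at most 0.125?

41

Require 43/(n·2.91²) ≤ 0.125, i.e. n ≥ 43/(0.125·2.91²) = 40.623.
The smallest integer n is 41.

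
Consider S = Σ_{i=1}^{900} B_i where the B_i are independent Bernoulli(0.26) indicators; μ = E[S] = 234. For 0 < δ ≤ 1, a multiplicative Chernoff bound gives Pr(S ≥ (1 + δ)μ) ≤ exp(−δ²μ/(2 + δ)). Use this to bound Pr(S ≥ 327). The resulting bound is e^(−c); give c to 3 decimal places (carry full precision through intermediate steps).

Write 327 = (1 + δ)μ, so δ = 327/234 − 1 = 0.3974359…
Then the exponent is δ²μ/(2 + δ) = (327 − μ)² / (μ·(2 + δ)) = 15.417112.

15.417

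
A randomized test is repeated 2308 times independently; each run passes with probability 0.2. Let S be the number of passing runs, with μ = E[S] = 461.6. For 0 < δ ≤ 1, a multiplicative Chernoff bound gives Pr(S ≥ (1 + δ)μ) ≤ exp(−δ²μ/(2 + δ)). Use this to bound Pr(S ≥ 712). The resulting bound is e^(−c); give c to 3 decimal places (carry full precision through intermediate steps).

Write 712 = (1 + δ)μ, so δ = 712/461.6 − 1 = 0.542461…
Then the exponent is δ²μ/(2 + δ) = (712 − μ)² / (μ·(2 + δ)) = 53.425494.

53.425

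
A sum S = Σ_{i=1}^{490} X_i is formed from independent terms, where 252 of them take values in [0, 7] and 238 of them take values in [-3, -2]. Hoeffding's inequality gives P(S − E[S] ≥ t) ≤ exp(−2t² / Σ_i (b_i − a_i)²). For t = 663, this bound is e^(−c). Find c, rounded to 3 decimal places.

69.850

Σ(b_i − a_i)² = 252·7² + 238·1² = 12586.
c = 2t² / 12586 = 2·663² / 12586 = 69.8505.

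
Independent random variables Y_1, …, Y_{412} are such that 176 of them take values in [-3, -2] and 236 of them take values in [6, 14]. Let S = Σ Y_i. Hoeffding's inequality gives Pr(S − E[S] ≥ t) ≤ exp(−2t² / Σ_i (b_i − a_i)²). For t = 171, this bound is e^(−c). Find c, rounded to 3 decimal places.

Σ(b_i − a_i)² = 176·1² + 236·8² = 15280.
c = 2t² / 15280 = 2·171² / 15280 = 3.8274.

3.827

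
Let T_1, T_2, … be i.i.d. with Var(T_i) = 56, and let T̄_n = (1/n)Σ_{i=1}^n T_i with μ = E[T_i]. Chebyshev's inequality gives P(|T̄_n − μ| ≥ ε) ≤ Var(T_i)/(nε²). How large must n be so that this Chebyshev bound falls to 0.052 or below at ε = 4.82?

47

Require 56/(n·4.82²) ≤ 0.052, i.e. n ≥ 56/(0.052·4.82²) = 46.354.
The smallest integer n is 47.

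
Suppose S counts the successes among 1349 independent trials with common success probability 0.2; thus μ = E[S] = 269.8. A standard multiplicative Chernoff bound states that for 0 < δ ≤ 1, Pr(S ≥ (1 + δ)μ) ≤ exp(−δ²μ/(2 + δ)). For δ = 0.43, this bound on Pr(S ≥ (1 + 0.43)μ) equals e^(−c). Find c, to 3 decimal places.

c = δ²μ/(2 + δ) = 0.43²·269.8/(2 + 0.43) = 20.5292.

20.529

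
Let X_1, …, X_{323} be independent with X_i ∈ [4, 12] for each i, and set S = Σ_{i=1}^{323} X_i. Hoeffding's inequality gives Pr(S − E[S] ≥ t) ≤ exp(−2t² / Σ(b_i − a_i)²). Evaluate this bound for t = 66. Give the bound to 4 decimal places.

Σ(b_i − a_i)² = 323·(8)² = 20672.
Exponent = 2·66²/20672 = 0.4214.
Bound = exp(−0.4214) = 0.65610.

0.6561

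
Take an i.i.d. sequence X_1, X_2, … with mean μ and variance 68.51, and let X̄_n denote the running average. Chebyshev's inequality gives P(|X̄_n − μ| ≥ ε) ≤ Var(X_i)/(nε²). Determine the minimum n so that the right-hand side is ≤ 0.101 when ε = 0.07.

138433

Require 68.51/(n·0.07²) ≤ 0.101, i.e. n ≥ 68.51/(0.101·0.07²) = 138432.006.
The smallest integer n is 138433.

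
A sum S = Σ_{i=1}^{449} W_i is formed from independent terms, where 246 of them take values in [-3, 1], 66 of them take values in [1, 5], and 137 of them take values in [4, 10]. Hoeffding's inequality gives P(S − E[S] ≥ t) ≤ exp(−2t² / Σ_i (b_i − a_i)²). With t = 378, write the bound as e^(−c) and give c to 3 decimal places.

Σ(b_i − a_i)² = 246·4² + 66·4² + 137·6² = 9924.
c = 2t² / 9924 = 2·378² / 9924 = 28.7956.

28.796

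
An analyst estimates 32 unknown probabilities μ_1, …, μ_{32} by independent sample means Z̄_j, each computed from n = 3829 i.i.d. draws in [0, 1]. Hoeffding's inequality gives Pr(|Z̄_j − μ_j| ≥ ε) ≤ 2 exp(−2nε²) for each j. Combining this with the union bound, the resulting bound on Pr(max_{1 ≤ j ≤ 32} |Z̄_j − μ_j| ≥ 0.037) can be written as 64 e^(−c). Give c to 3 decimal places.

10.484

Union bound over the 32 events: Pr(max_{1 ≤ j ≤ 32} |Z̄_j − μ_j| ≥ 0.037) ≤ 32·2·exp(−2nε²) = 64 exp(−2·3829·0.037²).
So c = 2·3829·0.037² = 10.4838.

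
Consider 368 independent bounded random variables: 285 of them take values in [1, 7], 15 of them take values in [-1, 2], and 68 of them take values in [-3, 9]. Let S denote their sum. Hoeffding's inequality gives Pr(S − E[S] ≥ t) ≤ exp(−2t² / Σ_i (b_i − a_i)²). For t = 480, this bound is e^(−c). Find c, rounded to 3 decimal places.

Σ(b_i − a_i)² = 285·6² + 15·3² + 68·12² = 20187.
c = 2t² / 20187 = 2·480² / 20187 = 22.8266.

22.827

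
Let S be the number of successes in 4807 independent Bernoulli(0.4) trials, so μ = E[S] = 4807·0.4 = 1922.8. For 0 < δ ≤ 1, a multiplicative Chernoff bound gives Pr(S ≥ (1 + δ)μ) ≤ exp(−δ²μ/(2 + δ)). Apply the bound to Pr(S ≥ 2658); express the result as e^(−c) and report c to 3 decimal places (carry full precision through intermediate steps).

Write 2658 = (1 + δ)μ, so δ = 2658/1922.8 − 1 = 0.3823591…
Then the exponent is δ²μ/(2 + δ) = (2658 − μ)² / (μ·(2 + δ)) = 117.996647.

117.997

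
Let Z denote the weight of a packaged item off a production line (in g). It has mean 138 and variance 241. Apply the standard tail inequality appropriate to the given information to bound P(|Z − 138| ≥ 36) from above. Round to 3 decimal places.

Mean and variance are known, so Chebyshev's inequality applies.
Chebyshev: P(|Z − μ| ≥ t) ≤ Var(Z)/t².
Bound = 241 / 1296 = 0.1860.

0.186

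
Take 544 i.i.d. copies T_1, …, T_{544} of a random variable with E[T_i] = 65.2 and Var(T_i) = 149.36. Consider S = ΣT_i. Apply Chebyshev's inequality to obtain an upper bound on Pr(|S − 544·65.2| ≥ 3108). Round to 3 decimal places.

0.008

Var(S) = n·Var(T_i) = 544·149.36 = 81251.84.
Chebyshev: Pr(|S − 544·65.2| ≥ 3108) ≤ Var(S)/3108² = 81251.84/9659664 = 0.0084.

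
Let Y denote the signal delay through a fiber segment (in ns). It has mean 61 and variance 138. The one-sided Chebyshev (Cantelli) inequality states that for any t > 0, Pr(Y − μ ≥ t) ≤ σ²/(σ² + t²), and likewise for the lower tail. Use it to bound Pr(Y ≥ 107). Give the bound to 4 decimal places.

Here σ² = 138 and t = 46, so σ² + t² = 2254.
Cantelli's bound: 138/2254 = 0.0612.

0.0612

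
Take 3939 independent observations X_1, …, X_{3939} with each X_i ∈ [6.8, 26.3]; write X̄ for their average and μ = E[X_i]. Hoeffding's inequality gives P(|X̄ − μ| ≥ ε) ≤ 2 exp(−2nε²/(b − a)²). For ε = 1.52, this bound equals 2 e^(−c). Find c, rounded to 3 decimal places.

c = 2nε²/(b − a)² = 2·3939·1.52² / 19.5² = 47.8667.

47.867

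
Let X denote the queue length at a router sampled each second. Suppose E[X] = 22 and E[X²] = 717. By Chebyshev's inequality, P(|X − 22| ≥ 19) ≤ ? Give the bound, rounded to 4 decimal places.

Var(X) = E[X²] − (E[X])² = 717 − 484 = 233.
Chebyshev's inequality: P(|X − μ| ≥ t) ≤ Var(X)/t² = 233/361 = 0.6454.

0.6454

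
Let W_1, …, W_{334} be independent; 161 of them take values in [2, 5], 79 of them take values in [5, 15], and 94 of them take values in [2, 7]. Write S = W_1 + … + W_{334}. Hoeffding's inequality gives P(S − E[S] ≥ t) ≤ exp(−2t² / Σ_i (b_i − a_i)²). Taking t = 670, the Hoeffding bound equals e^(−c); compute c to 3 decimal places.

76.742

Σ(b_i − a_i)² = 161·3² + 79·10² + 94·5² = 11699.
c = 2t² / 11699 = 2·670² / 11699 = 76.7416.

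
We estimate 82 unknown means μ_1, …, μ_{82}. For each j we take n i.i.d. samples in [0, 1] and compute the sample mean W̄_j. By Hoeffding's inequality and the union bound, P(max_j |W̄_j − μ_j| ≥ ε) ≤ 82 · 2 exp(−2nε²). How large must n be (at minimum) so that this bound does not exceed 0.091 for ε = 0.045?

Need 2·82·exp(−2nε²) ≤ 0.091, i.e. exp(−2nε²) ≤ 0.091/164.
So 2nε² ≥ ln(164/0.091) = 7.496762.
Hence n ≥ 7.496762/(2·0.045²) = 1851.052.
The smallest integer n is 1852.

1852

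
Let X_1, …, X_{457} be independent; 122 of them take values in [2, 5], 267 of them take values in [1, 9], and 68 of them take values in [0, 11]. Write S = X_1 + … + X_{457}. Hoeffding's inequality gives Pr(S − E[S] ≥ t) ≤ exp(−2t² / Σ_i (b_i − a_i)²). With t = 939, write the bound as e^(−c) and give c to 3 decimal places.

66.762

Σ(b_i − a_i)² = 122·3² + 267·8² + 68·11² = 26414.
c = 2t² / 26414 = 2·939² / 26414 = 66.7616.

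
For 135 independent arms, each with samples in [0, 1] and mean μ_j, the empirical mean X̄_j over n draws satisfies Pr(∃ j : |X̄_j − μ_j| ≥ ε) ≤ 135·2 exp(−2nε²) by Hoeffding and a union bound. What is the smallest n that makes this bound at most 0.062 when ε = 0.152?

182

Need 2·135·exp(−2nε²) ≤ 0.062, i.e. exp(−2nε²) ≤ 0.062/270.
So 2nε² ≥ ln(270/0.062) = 8.379043.
Hence n ≥ 8.379043/(2·0.152²) = 181.333.
The smallest integer n is 182.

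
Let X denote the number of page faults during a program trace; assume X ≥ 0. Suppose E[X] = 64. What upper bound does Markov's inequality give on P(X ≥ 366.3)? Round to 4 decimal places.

Markov's inequality: for a non-negative random variable, P(X ≥ a) ≤ E[X]/a.
Here E[X] = 64 and a = 366.3, so the bound is 64/366.3 = 0.1747.

0.1747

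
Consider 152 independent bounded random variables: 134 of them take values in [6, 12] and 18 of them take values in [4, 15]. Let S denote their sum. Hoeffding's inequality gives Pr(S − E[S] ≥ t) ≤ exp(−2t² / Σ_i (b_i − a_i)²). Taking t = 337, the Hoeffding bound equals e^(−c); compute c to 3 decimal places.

32.439

Σ(b_i − a_i)² = 134·6² + 18·11² = 7002.
c = 2t² / 7002 = 2·337² / 7002 = 32.4390.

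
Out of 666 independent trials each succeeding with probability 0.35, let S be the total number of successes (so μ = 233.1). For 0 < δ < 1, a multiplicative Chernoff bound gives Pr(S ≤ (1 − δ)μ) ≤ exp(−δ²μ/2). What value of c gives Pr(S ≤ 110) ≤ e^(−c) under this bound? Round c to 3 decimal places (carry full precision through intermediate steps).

32.505

Write 110 = (1 − δ)μ, so δ = 1 − 110/233.1 = 0.5280995…
Then the exponent is δ²μ/2 = (μ − 110)²/(2μ) = 32.504526.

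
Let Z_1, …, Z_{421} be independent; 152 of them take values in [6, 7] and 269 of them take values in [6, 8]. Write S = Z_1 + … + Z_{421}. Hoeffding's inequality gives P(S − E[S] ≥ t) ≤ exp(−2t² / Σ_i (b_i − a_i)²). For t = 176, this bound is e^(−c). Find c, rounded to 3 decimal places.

50.450

Σ(b_i − a_i)² = 152·1² + 269·2² = 1228.
c = 2t² / 1228 = 2·176² / 1228 = 50.4495.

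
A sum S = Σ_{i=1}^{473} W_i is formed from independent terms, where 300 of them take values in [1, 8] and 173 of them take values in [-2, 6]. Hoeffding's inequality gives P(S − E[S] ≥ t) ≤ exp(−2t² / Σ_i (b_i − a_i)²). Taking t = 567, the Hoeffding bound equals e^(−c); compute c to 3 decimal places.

Σ(b_i − a_i)² = 300·7² + 173·8² = 25772.
c = 2t² / 25772 = 2·567² / 25772 = 24.9487.

24.949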